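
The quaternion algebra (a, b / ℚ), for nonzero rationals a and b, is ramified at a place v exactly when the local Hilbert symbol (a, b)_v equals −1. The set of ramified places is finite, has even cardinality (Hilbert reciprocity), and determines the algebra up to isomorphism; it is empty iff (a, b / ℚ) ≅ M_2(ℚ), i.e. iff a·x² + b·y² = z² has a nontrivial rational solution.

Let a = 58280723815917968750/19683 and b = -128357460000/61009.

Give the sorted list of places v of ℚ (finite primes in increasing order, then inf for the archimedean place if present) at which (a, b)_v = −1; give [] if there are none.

(a, b) ≡ (330, -66) mod (ℚ^×)²; places V = {2, 3, 5, 7, 11, 13, 19, ∞}.
(a,b)_7: α=2, u≡1; β=4, v≡2 (mod 7); (1|7)=+1, (2|7)=+1; sign (−1)^0·+1^4·+1^2 = +1.
(a,b)_∞: sgn(330)=+, sgn(-66)=−, so +1.
(a,b)_13: α=0, u≡8; β=-2, v≡1 (mod 13); (8|13)=-1, (1|13)=+1; sign (−1)^0·-1^-2·+1^0 = +1.
(a,b)_19: α=0, u≡16; β=-2, v≡14 (mod 19); (16|19)=+1, (14|19)=-1; sign (−1)^0·+1^-2·-1^0 = +1.
(a,b)_2: α=1, β=5; u≡5, v≡7 (mod 8); ε(u)ε(v)=0·1, αω(v)=1·0, βω(u)=5·1; sum ≡ 1  ⇒  -1.
(a,b)_5: α=15, u≡1; β=4, v≡1 (mod 5); (1|5)=+1, (1|5)=+1; sign (−1)^0·+1^4·+1^15 = +1.
(a,b)_3: α=-9, u≡2; β=5, v≡2 (mod 3); (2|3)=-1, (2|3)=-1; sign (−1)^1·-1^5·-1^-9 = -1.
(a,b)_11: α=7, u≡8; β=1, v≡9 (mod 11); (8|11)=-1, (9|11)=+1; sign (−1)^1·-1^1·+1^7 = +1.
(330, -66 / ℚ) ramifies at {2, 3}: a division algebra.

[2, 3]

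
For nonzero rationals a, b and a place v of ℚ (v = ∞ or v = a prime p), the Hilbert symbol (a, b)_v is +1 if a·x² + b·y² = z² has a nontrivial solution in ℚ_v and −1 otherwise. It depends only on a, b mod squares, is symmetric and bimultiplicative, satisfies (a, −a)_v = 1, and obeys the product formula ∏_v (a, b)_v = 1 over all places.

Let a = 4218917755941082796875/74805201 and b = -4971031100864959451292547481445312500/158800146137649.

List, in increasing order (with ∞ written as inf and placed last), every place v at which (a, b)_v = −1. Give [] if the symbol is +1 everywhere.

[2, 13, 19, 53]

(a, b) ≡ (9139, -207389) mod (ℚ^×)²; places V = {2, 3, 5, 7, 13, 19, 23, 31, 37, 41, 43, 47, 53, ∞}.
(a,b)_41: α=0, u≡21; β=2, v≡24 (mod 41); (21|41)=+1, (24|41)=-1; sign (−1)^0·+1^2·-1^0 = +1.
(a,b)_∞: sgn(9139)=+, sgn(-207389)=−, so +1.
(a,b)_19: α=1, u≡5; β=2, v≡2 (mod 19); (5|19)=+1, (2|19)=-1; sign (−1)^0·+1^2·-1^1 = -1.
(a,b)_23: α=2, u≡3; β=2, v≡6 (mod 23); (3|23)=+1, (6|23)=+1; sign (−1)^0·+1^2·+1^2 = +1.
(a,b)_3: α=-4, u≡1; β=-4, v≡1 (mod 3); (1|3)=+1, (1|3)=+1; sign (−1)^0·+1^-4·+1^-4 = +1.
(a,b)_5: α=6, u≡4; β=12, v≡4 (mod 5); (4|5)=+1, (4|5)=+1; sign (−1)^0·+1^12·+1^6 = +1.
(a,b)_53: α=2, u≡12; β=3, v≡16 (mod 53); (12|53)=-1, (16|53)=+1; sign (−1)^0·-1^3·+1^2 = -1.
(a,b)_31: α=-4, u≡10; β=-6, v≡16 (mod 31); (10|31)=+1, (16|31)=+1; sign (−1)^0·+1^-6·+1^-4 = +1.
(a,b)_37: α=1, u≡34; β=2, v≡21 (mod 37); (34|37)=+1, (21|37)=+1; sign (−1)^0·+1^2·+1^1 = +1.
(a,b)_47: α=0, u≡4; β=-2, v≡10 (mod 47); (4|47)=+1, (10|47)=-1; sign (−1)^0·+1^-2·-1^0 = +1.
(a,b)_7: α=6, u≡2; β=7, v≡2 (mod 7); (2|7)=+1, (2|7)=+1; sign (−1)^0·+1^7·+1^6 = +1.
(a,b)_43: α=0, u≡23; β=1, v≡40 (mod 43); (23|43)=+1, (40|43)=+1; sign (−1)^0·+1^1·+1^0 = +1.
(a,b)_13: α=3, u≡3; β=3, v≡5 (mod 13); (3|13)=+1, (5|13)=-1; sign (−1)^0·+1^3·-1^3 = -1.
(a,b)_2: α=0, β=2; u≡3, v≡3 (mod 8); ε(u)ε(v)=1·1, αω(v)=0·1, βω(u)=2·1; sum ≡ 1  ⇒  -1.
|Ram(9139, -207389)| = 4, even; anisotropic at {2, 13, 19, 53}.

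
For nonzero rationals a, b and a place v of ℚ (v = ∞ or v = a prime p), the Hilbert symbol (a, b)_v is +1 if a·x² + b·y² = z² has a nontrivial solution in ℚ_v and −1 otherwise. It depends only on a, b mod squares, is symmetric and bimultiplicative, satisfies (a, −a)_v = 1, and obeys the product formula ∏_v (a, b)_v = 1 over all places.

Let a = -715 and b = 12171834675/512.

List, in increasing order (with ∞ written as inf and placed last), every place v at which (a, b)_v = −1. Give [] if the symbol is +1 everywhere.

(a, b) ≡ (-715, 3094) mod (ℚ^×)²; places V = {2, 3, 5, 7, 11, 13, 17, ∞}.
(a,b)_7: α=0, u≡6; β=1, v≡2 (mod 7); (6|7)=-1, (2|7)=+1; sign (−1)^0·-1^1·+1^0 = -1.
(a,b)_17: α=0, u≡16; β=3, v≡7 (mod 17); (16|17)=+1, (7|17)=-1; sign (−1)^0·+1^3·-1^0 = +1.
(a,b)_∞: sgn(-715)=−, sgn(3094)=+, so +1.
(a,b)_13: α=1, u≡10; β=1, v≡1 (mod 13); (10|13)=+1, (1|13)=+1; sign (−1)^0·+1^1·+1^1 = +1.
(a,b)_11: α=1, u≡1; β=2, v≡1 (mod 11); (1|11)=+1, (1|11)=+1; sign (−1)^0·+1^2·+1^1 = +1.
(a,b)_2: α=0, β=-9; u≡5, v≡3 (mod 8); ε(u)ε(v)=0·1, αω(v)=0·1, βω(u)=-9·1; sum ≡ 1  ⇒  -1.
(a,b)_5: α=1, u≡2; β=2, v≡1 (mod 5); (2|5)=-1, (1|5)=+1; sign (−1)^0·-1^2·+1^1 = +1.
(a,b)_3: α=0, u≡2; β=2, v≡1 (mod 3); (2|3)=-1, (1|3)=+1; sign (−1)^0·-1^2·+1^0 = +1.
(-715, 3094 / ℚ) ramifies at {2, 7}: a division algebra.

[2, 7]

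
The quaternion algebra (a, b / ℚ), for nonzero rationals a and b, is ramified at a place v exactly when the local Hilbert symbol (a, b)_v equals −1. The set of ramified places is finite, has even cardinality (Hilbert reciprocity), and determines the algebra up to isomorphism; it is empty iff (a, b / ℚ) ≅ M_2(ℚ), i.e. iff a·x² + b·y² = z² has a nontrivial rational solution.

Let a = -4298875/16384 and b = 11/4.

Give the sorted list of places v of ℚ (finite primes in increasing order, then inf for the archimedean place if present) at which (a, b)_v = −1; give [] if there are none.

Mod squares: a ≡ -595, b ≡ 11. Check v ∈ {∞, 2, 5, 7, 11, 17}.
v=17: a=17^3·(≡2), b=17^0·(≡7) mod 17; (2|17)=+1, (7|17)=-1; (−1)^{3·0·8}·(+1)^0·(-1)^3 = -1.
v=7: a=7^1·(≡5), b=7^0·(≡1) mod 7; (5|7)=-1, (1|7)=+1; (−1)^{1·0·3}·(-1)^0·(+1)^1 = +1.
v=5: a=5^3·(≡1), b=5^0·(≡4) mod 5; (1|5)=+1, (4|5)=+1; (−1)^{3·0·2}·(+1)^0·(+1)^3 = +1.
v=11: a=11^0·(≡7), b=11^1·(≡3) mod 11; (7|11)=-1, (3|11)=+1; (−1)^{0·1·5}·(-1)^1·(+1)^0 = -1.
v=∞: -595 < 0 and 11 > 0  ⇒  (a,b)_∞ = +1.
v=2: v_2(a)=-14, v_2(b)=-2; units ≡ 5, 3 (mod 8); ε·ε+αω+βω = 0·1+-14·1+-2·1 ≡ 0  ⇒  (a,b)_2 = +1.
(-595, 11 / ℚ) ramifies at {11, 17}: a division algebra.

[11, 17]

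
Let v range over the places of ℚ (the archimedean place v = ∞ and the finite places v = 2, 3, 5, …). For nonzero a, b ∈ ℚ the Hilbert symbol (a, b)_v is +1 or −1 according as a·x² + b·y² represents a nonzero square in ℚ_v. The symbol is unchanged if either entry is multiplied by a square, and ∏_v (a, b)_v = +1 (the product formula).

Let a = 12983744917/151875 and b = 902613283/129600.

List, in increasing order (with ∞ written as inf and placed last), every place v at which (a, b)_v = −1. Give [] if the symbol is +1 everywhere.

(a, b) ≡ (39, 187) mod (ℚ^×)²; places V = {2, 3, 5, 11, 13, 17, ∞}.
(a,b)_3: α=-5, u≡1; β=-4, v≡1 (mod 3); (1|3)=+1, (1|3)=+1; sign (−1)^0·+1^-4·+1^-5 = +1.
(a,b)_13: α=5, u≡10; β=6, v≡6 (mod 13); (10|13)=+1, (6|13)=-1; sign (−1)^0·+1^6·-1^5 = -1.
(a,b)_∞: sgn(39)=+, sgn(187)=+, so +1.
(a,b)_5: α=-4, u≡4; β=-2, v≡2 (mod 5); (4|5)=+1, (2|5)=-1; sign (−1)^0·+1^-2·-1^-4 = +1.
(a,b)_11: α=2, u≡7; β=1, v≡6 (mod 11); (7|11)=-1, (6|11)=-1; sign (−1)^0·-1^1·-1^2 = -1.
(a,b)_17: α=2, u≡14; β=1, v≡12 (mod 17); (14|17)=-1, (12|17)=-1; sign (−1)^0·-1^1·-1^2 = -1.
(a,b)_2: α=0, β=-6; u≡7, v≡3 (mod 8); ε(u)ε(v)=1·1, αω(v)=0·1, βω(u)=-6·0; sum ≡ 1  ⇒  -1.
(39, 187 / ℚ) ramifies at {2, 11, 13, 17}: a division algebra.

[2, 11, 13, 17]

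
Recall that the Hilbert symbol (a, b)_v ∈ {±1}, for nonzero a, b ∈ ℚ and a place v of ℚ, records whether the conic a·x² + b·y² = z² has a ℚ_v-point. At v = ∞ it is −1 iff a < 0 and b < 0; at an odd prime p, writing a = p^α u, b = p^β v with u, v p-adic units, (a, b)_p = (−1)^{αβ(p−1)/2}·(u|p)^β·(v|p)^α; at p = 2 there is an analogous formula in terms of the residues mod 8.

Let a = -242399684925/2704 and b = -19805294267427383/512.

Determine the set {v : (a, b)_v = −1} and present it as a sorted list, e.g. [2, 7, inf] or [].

Mod squares: a ≡ -1333, b ≡ -2494. Check v ∈ {∞, 2, 3, 5, 11, 13, 29, 31, 43}.
v=13: a=13^-2·(≡6), b=13^2·(≡2) mod 13; (6|13)=-1, (2|13)=-1; (−1)^{-2·2·6}·(-1)^2·(-1)^-2 = +1.
v=3: a=3^2·(≡2), b=3^0·(≡2) mod 3; (2|3)=-1, (2|3)=-1; (−1)^{2·0·1}·(-1)^0·(-1)^2 = +1.
v=31: a=31^3·(≡16), b=31^4·(≡27) mod 31; (16|31)=+1, (27|31)=-1; (−1)^{3·4·15}·(+1)^4·(-1)^3 = -1.
v=11: a=11^0·(≡1), b=11^2·(≡3) mod 11; (1|11)=+1, (3|11)=+1; (−1)^{0·2·5}·(+1)^2·(+1)^0 = +1.
v=29: a=29^2·(≡25), b=29^3·(≡20) mod 29; (25|29)=+1, (20|29)=+1; (−1)^{2·3·14}·(+1)^3·(+1)^2 = +1.
v=43: a=43^1·(≡3), b=43^1·(≡7) mod 43; (3|43)=-1, (7|43)=-1; (−1)^{1·1·21}·(-1)^1·(-1)^1 = -1.
v=2: v_2(a)=-4, v_2(b)=-9; units ≡ 3, 1 (mod 8); ε·ε+αω+βω = 1·0+-4·0+-9·1 ≡ 1  ⇒  (a,b)_2 = -1.
v=5: a=5^2·(≡2), b=5^0·(≡1) mod 5; (2|5)=-1, (1|5)=+1; (−1)^{2·0·2}·(-1)^0·(+1)^2 = +1.
v=∞: -1333 < 0 and -2494 < 0  ⇒  (a,b)_∞ = -1.
(-1333, -2494 / ℚ) ramifies at {2, 31, 43, ∞}: a division algebra.

[2, 31, 43, inf]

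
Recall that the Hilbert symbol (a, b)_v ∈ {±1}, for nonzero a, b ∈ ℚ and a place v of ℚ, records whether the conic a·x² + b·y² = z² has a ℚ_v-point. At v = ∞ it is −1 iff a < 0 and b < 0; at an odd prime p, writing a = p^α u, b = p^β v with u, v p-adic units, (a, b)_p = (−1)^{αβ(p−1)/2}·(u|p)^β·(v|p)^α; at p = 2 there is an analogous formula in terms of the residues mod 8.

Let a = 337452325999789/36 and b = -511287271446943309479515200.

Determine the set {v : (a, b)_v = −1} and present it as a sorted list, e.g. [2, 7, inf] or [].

[11, 13, 17, 43]

(a, b) ≡ (22683661, -148393) mod (ℚ^×)²; places V = {2, 3, 5, 7, 11, 13, 17, 19, 29, 31, 43, ∞}.
(a,b)_29: α=2, u≡24; β=5, v≡4 (mod 29); (24|29)=+1, (4|29)=+1; sign (−1)^0·+1^5·+1^2 = +1.
(a,b)_11: α=1, u≡5; β=2, v≡6 (mod 11); (5|11)=+1, (6|11)=-1; sign (−1)^0·+1^2·-1^1 = -1.
(a,b)_13: α=1, u≡2; β=0, v≡11 (mod 13); (2|13)=-1, (11|13)=-1; sign (−1)^0·-1^0·-1^1 = -1.
(a,b)_5: α=0, u≡4; β=2, v≡2 (mod 5); (4|5)=+1, (2|5)=-1; sign (−1)^0·+1^2·-1^0 = +1.
(a,b)_17: α=1, u≡6; β=3, v≡2 (mod 17); (6|17)=-1, (2|17)=+1; sign (−1)^0·-1^3·+1^1 = -1.
(a,b)_3: α=-2, u≡1; β=0, v≡2 (mod 3); (1|3)=+1, (2|3)=-1; sign (−1)^0·+1^0·-1^-2 = +1.
(a,b)_2: α=-2, β=6; u≡5, v≡7 (mod 8); ε(u)ε(v)=0·1, αω(v)=-2·0, βω(u)=6·1; sum ≡ 0  ⇒  +1.
(a,b)_7: α=3, u≡3; β=3, v≡2 (mod 7); (3|7)=-1, (2|7)=+1; sign (−1)^1·-1^3·+1^3 = +1.
(a,b)_∞: sgn(22683661)=+, sgn(-148393)=−, so +1.
(a,b)_19: α=2, u≡17; β=0, v≡11 (mod 19); (17|19)=+1, (11|19)=+1; sign (−1)^0·+1^0·+1^2 = +1.
(a,b)_31: α=1, u≡1; β=2, v≡9 (mod 31); (1|31)=+1, (9|31)=+1; sign (−1)^0·+1^2·+1^1 = +1.
(a,b)_43: α=1, u≡32; β=3, v≡18 (mod 43); (32|43)=-1, (18|43)=-1; sign (−1)^1·-1^3·-1^1 = -1.
|Ram(22683661, -148393)| = 4, even; anisotropic at {11, 13, 17, 43}.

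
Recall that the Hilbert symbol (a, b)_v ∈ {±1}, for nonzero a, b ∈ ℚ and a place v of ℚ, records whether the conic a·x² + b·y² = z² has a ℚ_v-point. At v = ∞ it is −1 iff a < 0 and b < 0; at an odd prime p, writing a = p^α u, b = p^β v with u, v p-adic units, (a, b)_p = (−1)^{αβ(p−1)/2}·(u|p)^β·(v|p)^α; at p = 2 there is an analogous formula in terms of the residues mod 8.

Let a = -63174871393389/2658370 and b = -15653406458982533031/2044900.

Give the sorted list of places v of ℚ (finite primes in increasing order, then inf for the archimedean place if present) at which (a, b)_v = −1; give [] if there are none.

Mod squares: a ≡ -2730, b ≡ -1311. Check v ∈ {∞, 2, 3, 5, 7, 11, 13, 19, 23}.
v=7: a=7^5·(≡2), b=7^6·(≡6) mod 7; (2|7)=+1, (6|7)=-1; (−1)^{5·6·3}·(+1)^6·(-1)^5 = -1.
v=13: a=13^-3·(≡11), b=13^-2·(≡8) mod 13; (11|13)=-1, (8|13)=-1; (−1)^{-3·-2·6}·(-1)^-2·(-1)^-3 = -1.
v=11: a=11^-2·(≡1), b=11^-2·(≡3) mod 11; (1|11)=+1, (3|11)=+1; (−1)^{-2·-2·5}·(+1)^-2·(+1)^-2 = +1.
v=3: a=3^9·(≡2), b=3^13·(≡1) mod 3; (2|3)=-1, (1|3)=+1; (−1)^{9·13·1}·(-1)^13·(+1)^9 = +1.
v=2: v_2(a)=-1, v_2(b)=-2; units ≡ 3, 1 (mod 8); ε·ε+αω+βω = 1·0+-1·0+-2·1 ≡ 0  ⇒  (a,b)_2 = +1.
v=∞: -2730 < 0 and -1311 < 0  ⇒  (a,b)_∞ = -1.
v=19: a=19^2·(≡6), b=19^3·(≡9) mod 19; (6|19)=+1, (9|19)=+1; (−1)^{2·3·9}·(+1)^3·(+1)^2 = +1.
v=23: a=23^2·(≡7), b=23^3·(≡6) mod 23; (7|23)=-1, (6|23)=+1; (−1)^{2·3·11}·(-1)^3·(+1)^2 = -1.
v=5: a=5^-1·(≡4), b=5^-2·(≡4) mod 5; (4|5)=+1, (4|5)=+1; (−1)^{-1·-2·2}·(+1)^-2·(+1)^-1 = +1.
|Ram(-2730, -1311)| = 4, even; anisotropic at {7, 13, 23, ∞}.

[7, 13, 23, inf]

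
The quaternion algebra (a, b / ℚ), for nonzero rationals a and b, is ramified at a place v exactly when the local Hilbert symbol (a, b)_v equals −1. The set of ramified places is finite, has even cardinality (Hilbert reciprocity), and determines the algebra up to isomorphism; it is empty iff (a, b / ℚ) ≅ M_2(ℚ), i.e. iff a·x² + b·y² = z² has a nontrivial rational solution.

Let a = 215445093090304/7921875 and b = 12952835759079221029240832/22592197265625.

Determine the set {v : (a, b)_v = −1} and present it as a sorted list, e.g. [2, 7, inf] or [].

Mod squares: a ≡ 3, b ≡ 18722. Check v ∈ {∞, 2, 3, 5, 7, 11, 13, 23, 37}.
v=3: a=3^-1·(≡1), b=3^-4·(≡2) mod 3; (1|3)=+1, (2|3)=-1; (−1)^{-1·-4·1}·(+1)^-4·(-1)^-1 = -1.
v=13: a=13^-2·(≡9), b=13^-4·(≡7) mod 13; (9|13)=+1, (7|13)=-1; (−1)^{-2·-4·6}·(+1)^-4·(-1)^-2 = +1.
v=11: a=11^2·(≡3), b=11^3·(≡6) mod 11; (3|11)=+1, (6|11)=-1; (−1)^{2·3·5}·(+1)^3·(-1)^2 = +1.
v=5: a=5^-6·(≡2), b=5^-10·(≡2) mod 5; (2|5)=-1, (2|5)=-1; (−1)^{-6·-10·2}·(-1)^-10·(-1)^-6 = +1.
v=∞: 3 > 0 and 18722 > 0  ⇒  (a,b)_∞ = +1.
v=23: a=23^2·(≡6), b=23^3·(≡6) mod 23; (6|23)=+1, (6|23)=+1; (−1)^{2·3·11}·(+1)^3·(+1)^2 = +1.
v=2: v_2(a)=10, v_2(b)=27; units ≡ 3, 1 (mod 8); ε·ε+αω+βω = 1·0+10·0+27·1 ≡ 1  ⇒  (a,b)_2 = -1.
v=37: a=37^2·(≡27), b=37^3·(≡26) mod 37; (27|37)=+1, (26|37)=+1; (−1)^{2·3·18}·(+1)^3·(+1)^2 = +1.
v=7: a=7^4·(≡5), b=7^6·(≡1) mod 7; (5|7)=-1, (1|7)=+1; (−1)^{4·6·3}·(-1)^6·(+1)^4 = +1.
Ram(3, 18722) = {2, 3}; no ℚ_2-point on the conic.

[2, 3]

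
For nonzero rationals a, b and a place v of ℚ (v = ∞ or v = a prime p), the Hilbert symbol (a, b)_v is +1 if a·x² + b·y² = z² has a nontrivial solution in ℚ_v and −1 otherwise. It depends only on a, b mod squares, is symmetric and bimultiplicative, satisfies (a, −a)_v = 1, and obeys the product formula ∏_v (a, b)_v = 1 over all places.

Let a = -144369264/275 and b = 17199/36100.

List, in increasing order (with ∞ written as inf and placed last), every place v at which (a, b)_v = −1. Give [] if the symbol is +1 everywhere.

Mod squares: a ≡ -429, b ≡ 39. Check v ∈ {∞, 2, 3, 5, 7, 11, 13, 19, 37}.
v=5: a=5^-2·(≡1), b=5^-2·(≡1) mod 5; (1|5)=+1, (1|5)=+1; (−1)^{-2·-2·2}·(+1)^-2·(+1)^-2 = +1.
v=7: a=7^0·(≡5), b=7^2·(≡1) mod 7; (5|7)=-1, (1|7)=+1; (−1)^{0·2·3}·(-1)^2·(+1)^0 = +1.
v=2: v_2(a)=4, v_2(b)=-2; units ≡ 3, 7 (mod 8); ε·ε+αω+βω = 1·1+4·0+-2·1 ≡ 1  ⇒  (a,b)_2 = -1.
v=3: a=3^1·(≡1), b=3^3·(≡1) mod 3; (1|3)=+1, (1|3)=+1; (−1)^{1·3·1}·(+1)^3·(+1)^1 = -1.
v=19: a=19^0·(≡12), b=19^-2·(≡16) mod 19; (12|19)=-1, (16|19)=+1; (−1)^{0·-2·9}·(-1)^-2·(+1)^0 = +1.
v=∞: -429 < 0 and 39 > 0  ⇒  (a,b)_∞ = +1.
v=37: a=37^2·(≡32), b=37^0·(≡19) mod 37; (32|37)=-1, (19|37)=-1; (−1)^{2·0·18}·(-1)^0·(-1)^2 = +1.
v=11: a=11^-1·(≡9), b=11^0·(≡8) mod 11; (9|11)=+1, (8|11)=-1; (−1)^{-1·0·5}·(+1)^0·(-1)^-1 = -1.
v=13: a=13^3·(≡8), b=13^1·(≡3) mod 13; (8|13)=-1, (3|13)=+1; (−1)^{3·1·6}·(-1)^1·(+1)^3 = -1.
Ram(-429, 39) = {2, 3, 11, 13}; no ℚ_2-point on the conic.

[2, 3, 11, 13]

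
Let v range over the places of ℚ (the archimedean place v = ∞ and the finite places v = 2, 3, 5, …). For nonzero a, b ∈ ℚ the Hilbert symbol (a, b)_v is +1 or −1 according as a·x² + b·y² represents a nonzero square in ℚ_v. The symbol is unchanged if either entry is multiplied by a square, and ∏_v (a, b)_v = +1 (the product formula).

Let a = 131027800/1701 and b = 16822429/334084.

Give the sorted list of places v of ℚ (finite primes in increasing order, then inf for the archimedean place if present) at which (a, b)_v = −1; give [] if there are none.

[2, 19, 31, 41]

Mod squares: a ≡ 32718, b ≡ 589. Check v ∈ {∞, 2, 3, 5, 7, 13, 17, 19, 29, 31, 41}.
v=17: a=17^0·(≡11), b=17^-4·(≡7) mod 17; (11|17)=-1, (7|17)=-1; (−1)^{0·-4·8}·(-1)^-4·(-1)^0 = +1.
v=5: a=5^2·(≡2), b=5^0·(≡1) mod 5; (2|5)=-1, (1|5)=+1; (−1)^{2·0·2}·(-1)^0·(+1)^2 = +1.
v=41: a=41^1·(≡13), b=41^0·(≡26) mod 41; (13|41)=-1, (26|41)=-1; (−1)^{1·0·20}·(-1)^0·(-1)^1 = -1.
v=29: a=29^2·(≡22), b=29^0·(≡20) mod 29; (22|29)=+1, (20|29)=+1; (−1)^{2·0·14}·(+1)^0·(+1)^2 = +1.
v=19: a=19^1·(≡15), b=19^1·(≡15) mod 19; (15|19)=-1, (15|19)=-1; (−1)^{1·1·9}·(-1)^1·(-1)^1 = -1.
v=2: v_2(a)=3, v_2(b)=-2; units ≡ 7, 5 (mod 8); ε·ε+αω+βω = 1·0+3·1+-2·0 ≡ 1  ⇒  (a,b)_2 = -1.
v=7: a=7^-1·(≡3), b=7^0·(≡4) mod 7; (3|7)=-1, (4|7)=+1; (−1)^{-1·0·3}·(-1)^0·(+1)^-1 = +1.
v=13: a=13^0·(≡3), b=13^4·(≡3) mod 13; (3|13)=+1, (3|13)=+1; (−1)^{0·4·6}·(+1)^4·(+1)^0 = +1.
v=31: a=31^0·(≡6), b=31^1·(≡9) mod 31; (6|31)=-1, (9|31)=+1; (−1)^{0·1·15}·(-1)^1·(+1)^0 = -1.
v=3: a=3^-5·(≡1), b=3^0·(≡1) mod 3; (1|3)=+1, (1|3)=+1; (−1)^{-5·0·1}·(+1)^0·(+1)^-5 = +1.
v=∞: 32718 > 0 and 589 > 0  ⇒  (a,b)_∞ = +1.
(32718, 589 / ℚ) ramifies at {2, 19, 31, 41}: a division algebra.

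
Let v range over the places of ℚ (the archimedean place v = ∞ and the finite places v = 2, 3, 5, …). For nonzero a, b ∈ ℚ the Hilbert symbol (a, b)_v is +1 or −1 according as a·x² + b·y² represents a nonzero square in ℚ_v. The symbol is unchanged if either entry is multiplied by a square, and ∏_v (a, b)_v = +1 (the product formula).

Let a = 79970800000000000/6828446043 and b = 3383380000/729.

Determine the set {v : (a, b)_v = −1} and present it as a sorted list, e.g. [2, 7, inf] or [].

[5, 13]

(a, b) ≡ (210, 2002) mod (ℚ^×)²; places V = {2, 3, 5, 7, 11, 13, 19, 31, ∞}.
(a,b)_19: α=-2, u≡6; β=0, v≡7 (mod 19); (6|19)=+1, (7|19)=+1; sign (−1)^0·+1^0·+1^-2 = +1.
(a,b)_7: α=1, u≡1; β=1, v≡3 (mod 7); (1|7)=+1, (3|7)=-1; sign (−1)^1·+1^1·-1^1 = +1.
(a,b)_2: α=13, β=5; u≡1, v≡1 (mod 8); ε(u)ε(v)=0·0, αω(v)=13·0, βω(u)=5·0; sum ≡ 0  ⇒  +1.
(a,b)_∞: sgn(210)=+, sgn(2002)=+, so +1.
(a,b)_3: α=-9, u≡1; β=-6, v≡1 (mod 3); (1|3)=+1, (1|3)=+1; sign (−1)^0·+1^-6·+1^-9 = +1.
(a,b)_13: α=4, u≡7; β=3, v≡7 (mod 13); (7|13)=-1, (7|13)=-1; sign (−1)^0·-1^3·-1^4 = -1.
(a,b)_31: α=-2, u≡22; β=0, v≡20 (mod 31); (22|31)=-1, (20|31)=+1; sign (−1)^0·-1^0·+1^-2 = +1.
(a,b)_5: α=11, u≡3; β=4, v≡2 (mod 5); (3|5)=-1, (2|5)=-1; sign (−1)^0·-1^4·-1^11 = -1.
(a,b)_11: α=0, u≡3; β=1, v≡8 (mod 11); (3|11)=+1, (8|11)=-1; sign (−1)^0·+1^1·-1^0 = +1.
|Ram(210, 2002)| = 2, even; anisotropic at {5, 13}.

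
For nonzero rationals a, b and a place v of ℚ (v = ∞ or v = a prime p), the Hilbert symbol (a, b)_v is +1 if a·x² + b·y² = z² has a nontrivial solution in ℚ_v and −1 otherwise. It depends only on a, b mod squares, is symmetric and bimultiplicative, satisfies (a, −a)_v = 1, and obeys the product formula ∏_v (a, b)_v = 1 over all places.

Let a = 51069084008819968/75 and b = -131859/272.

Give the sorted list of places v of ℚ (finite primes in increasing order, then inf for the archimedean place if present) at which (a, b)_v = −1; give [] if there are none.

(a, b) ≡ (472719, -5083) mod (ℚ^×)²; places V = {2, 3, 5, 7, 13, 17, 23, 31, ∞}.
(a,b)_∞: sgn(472719)=+, sgn(-5083)=−, so +1.
(a,b)_23: α=3, u≡15; β=1, v≡13 (mod 23); (15|23)=-1, (13|23)=+1; sign (−1)^1·-1^1·+1^3 = +1.
(a,b)_7: α=2, u≡1; β=2, v≡3 (mod 7); (1|7)=+1, (3|7)=-1; sign (−1)^0·+1^2·-1^2 = +1.
(a,b)_17: α=3, u≡12; β=-1, v≡7 (mod 17); (12|17)=-1, (7|17)=-1; sign (−1)^0·-1^-1·-1^3 = +1.
(a,b)_5: α=-2, u≡1; β=0, v≡3 (mod 5); (1|5)=+1, (3|5)=-1; sign (−1)^0·+1^0·-1^-2 = +1.
(a,b)_13: α=3, u≡6; β=1, v≡3 (mod 13); (6|13)=-1, (3|13)=+1; sign (−1)^0·-1^1·+1^3 = -1.
(a,b)_31: α=1, u≡8; β=0, v≡20 (mod 31); (8|31)=+1, (20|31)=+1; sign (−1)^0·+1^0·+1^1 = +1.
(a,b)_2: α=8, β=-4; u≡7, v≡5 (mod 8); ε(u)ε(v)=1·0, αω(v)=8·1, βω(u)=-4·0; sum ≡ 0  ⇒  +1.
(a,b)_3: α=-1, u≡1; β=2, v≡2 (mod 3); (1|3)=+1, (2|3)=-1; sign (−1)^0·+1^2·-1^-1 = -1.
|Ram(472719, -5083)| = 2, even; anisotropic at {3, 13}.

[3, 13]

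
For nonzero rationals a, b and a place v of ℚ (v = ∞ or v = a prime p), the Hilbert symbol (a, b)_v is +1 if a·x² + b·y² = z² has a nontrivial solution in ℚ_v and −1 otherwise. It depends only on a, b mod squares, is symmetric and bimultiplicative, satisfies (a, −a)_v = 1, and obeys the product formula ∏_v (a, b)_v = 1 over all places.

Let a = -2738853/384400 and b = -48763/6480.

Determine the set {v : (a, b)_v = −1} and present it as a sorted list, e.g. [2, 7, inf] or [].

Mod squares: a ≡ -13, b ≡ -2015. Check v ∈ {∞, 2, 3, 5, 11, 13, 17, 31}.
v=3: a=3^6·(≡2), b=3^-4·(≡1) mod 3; (2|3)=-1, (1|3)=+1; (−1)^{6·-4·1}·(-1)^-4·(+1)^6 = +1.
v=17: a=17^2·(≡2), b=17^0·(≡9) mod 17; (2|17)=+1, (9|17)=+1; (−1)^{2·0·8}·(+1)^0·(+1)^2 = +1.
v=∞: -13 < 0 and -2015 < 0  ⇒  (a,b)_∞ = -1.
v=5: a=5^-2·(≡2), b=5^-1·(≡2) mod 5; (2|5)=-1, (2|5)=-1; (−1)^{-2·-1·2}·(-1)^-1·(-1)^-2 = -1.
v=31: a=31^-2·(≡1), b=31^1·(≡8) mod 31; (1|31)=+1, (8|31)=+1; (−1)^{-2·1·15}·(+1)^1·(+1)^-2 = +1.
v=11: a=11^0·(≡3), b=11^2·(≡4) mod 11; (3|11)=+1, (4|11)=+1; (−1)^{0·2·5}·(+1)^2·(+1)^0 = +1.
v=2: v_2(a)=-4, v_2(b)=-4; units ≡ 3, 1 (mod 8); ε·ε+αω+βω = 1·0+-4·0+-4·1 ≡ 0  ⇒  (a,b)_2 = +1.
v=13: a=13^1·(≡12), b=13^1·(≡1) mod 13; (12|13)=+1, (1|13)=+1; (−1)^{1·1·6}·(+1)^1·(+1)^1 = +1.
|Ram(-13, -2015)| = 2, even; anisotropic at {5, ∞}.

[5, inf]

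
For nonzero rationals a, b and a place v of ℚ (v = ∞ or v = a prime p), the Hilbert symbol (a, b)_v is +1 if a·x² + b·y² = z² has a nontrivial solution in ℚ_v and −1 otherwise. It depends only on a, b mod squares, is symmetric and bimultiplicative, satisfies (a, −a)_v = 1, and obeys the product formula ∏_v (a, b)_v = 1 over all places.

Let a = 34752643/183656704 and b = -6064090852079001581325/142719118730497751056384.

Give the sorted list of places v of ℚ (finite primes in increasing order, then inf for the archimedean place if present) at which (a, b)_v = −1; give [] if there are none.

[2, 31]

Mod squares: a ≡ 43, b ≡ -1333. Check v ∈ {∞, 2, 3, 5, 7, 11, 17, 29, 31, 37, 43}.
v=29: a=29^2·(≡10), b=29^0·(≡16) mod 29; (10|29)=-1, (16|29)=+1; (−1)^{2·0·14}·(-1)^0·(+1)^2 = +1.
v=∞: 43 > 0 and -1333 < 0  ⇒  (a,b)_∞ = +1.
v=31: a=31^2·(≡23), b=31^7·(≡25) mod 31; (23|31)=-1, (25|31)=+1; (−1)^{2·7·15}·(-1)^7·(+1)^2 = -1.
v=7: a=7^-2·(≡1), b=7^-4·(≡1) mod 7; (1|7)=+1, (1|7)=+1; (−1)^{-2·-4·3}·(+1)^-4·(+1)^-2 = +1.
v=17: a=17^0·(≡4), b=17^-2·(≡12) mod 17; (4|17)=+1, (12|17)=-1; (−1)^{0·-2·8}·(+1)^-2·(-1)^0 = +1.
v=3: a=3^0·(≡1), b=3^4·(≡2) mod 3; (1|3)=+1, (2|3)=-1; (−1)^{0·4·1}·(+1)^4·(-1)^0 = +1.
v=5: a=5^0·(≡2), b=5^2·(≡3) mod 5; (2|5)=-1, (3|5)=-1; (−1)^{0·2·2}·(-1)^2·(-1)^0 = +1.
v=2: v_2(a)=-8, v_2(b)=-16; units ≡ 3, 3 (mod 8); ε·ε+αω+βω = 1·1+-8·1+-16·1 ≡ 1  ⇒  (a,b)_2 = -1.
v=37: a=37^0·(≡8), b=37^2·(≡25) mod 37; (8|37)=-1, (25|37)=+1; (−1)^{0·2·18}·(-1)^2·(+1)^0 = +1.
v=43: a=43^1·(≡17), b=43^3·(≡39) mod 43; (17|43)=+1, (39|43)=-1; (−1)^{1·3·21}·(+1)^3·(-1)^1 = +1.
v=11: a=11^-4·(≡6), b=11^-12·(≡5) mod 11; (6|11)=-1, (5|11)=+1; (−1)^{-4·-12·5}·(-1)^-12·(+1)^-4 = +1.
Ram(43, -1333) = {2, 31}; no ℚ_2-point on the conic.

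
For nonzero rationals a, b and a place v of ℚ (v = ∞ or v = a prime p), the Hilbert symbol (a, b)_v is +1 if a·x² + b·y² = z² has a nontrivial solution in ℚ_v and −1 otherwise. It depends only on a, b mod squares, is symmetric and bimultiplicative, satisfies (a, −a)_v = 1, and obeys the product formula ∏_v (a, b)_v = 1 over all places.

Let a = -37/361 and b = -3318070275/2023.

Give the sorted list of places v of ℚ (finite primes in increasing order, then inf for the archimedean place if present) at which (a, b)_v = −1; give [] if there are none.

(a, b) ≡ (-37, -103228853) mod (ℚ^×)²; places V = {2, 3, 5, 7, 13, 17, 19, 23, 31, 37, 43, ∞}.
(a,b)_7: α=0, u≡3; β=-1, v≡6 (mod 7); (3|7)=-1, (6|7)=-1; sign (−1)^0·-1^-1·-1^0 = -1.
(a,b)_17: α=0, u≡12; β=-2, v≡16 (mod 17); (12|17)=-1, (16|17)=+1; sign (−1)^0·-1^-2·+1^0 = +1.
(a,b)_37: α=1, u≡33; β=1, v≡10 (mod 37); (33|37)=+1, (10|37)=+1; sign (−1)^0·+1^1·+1^1 = +1.
(a,b)_2: α=0, β=0; u≡3, v≡3 (mod 8); ε(u)ε(v)=1·1, αω(v)=0·1, βω(u)=0·1; sum ≡ 1  ⇒  -1.
(a,b)_23: α=0, u≡2; β=1, v≡13 (mod 23); (2|23)=+1, (13|23)=+1; sign (−1)^0·+1^1·+1^0 = +1.
(a,b)_43: α=0, u≡13; β=1, v≡32 (mod 43); (13|43)=+1, (32|43)=-1; sign (−1)^0·+1^1·-1^0 = +1.
(a,b)_19: α=-2, u≡1; β=0, v≡5 (mod 19); (1|19)=+1, (5|19)=+1; sign (−1)^0·+1^0·+1^-2 = +1.
(a,b)_3: α=0, u≡2; β=2, v≡1 (mod 3); (2|3)=-1, (1|3)=+1; sign (−1)^0·-1^2·+1^0 = +1.
(a,b)_31: α=0, u≡9; β=1, v≡17 (mod 31); (9|31)=+1, (17|31)=-1; sign (−1)^0·+1^1·-1^0 = +1.
(a,b)_5: α=0, u≡3; β=2, v≡3 (mod 5); (3|5)=-1, (3|5)=-1; sign (−1)^0·-1^2·-1^0 = +1.
(a,b)_∞: sgn(-37)=−, sgn(-103228853)=−, so -1.
(a,b)_13: α=0, u≡8; β=1, v≡5 (mod 13); (8|13)=-1, (5|13)=-1; sign (−1)^0·-1^1·-1^0 = -1.
(-37, -103228853 / ℚ) ramifies at {2, 7, 13, ∞}: a division algebra.

[2, 7, 13, inf]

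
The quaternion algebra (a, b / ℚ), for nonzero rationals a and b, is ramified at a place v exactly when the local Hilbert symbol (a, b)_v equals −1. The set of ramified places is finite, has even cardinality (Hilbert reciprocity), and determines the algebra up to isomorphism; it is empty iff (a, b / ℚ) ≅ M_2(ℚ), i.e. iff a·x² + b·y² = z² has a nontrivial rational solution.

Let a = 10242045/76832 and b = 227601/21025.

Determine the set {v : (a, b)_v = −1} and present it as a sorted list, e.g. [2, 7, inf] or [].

Mod squares: a ≡ 2090, b ≡ 209. Check v ∈ {∞, 2, 3, 5, 7, 11, 19, 29}.
v=29: a=29^0·(≡21), b=29^-2·(≡5) mod 29; (21|29)=-1, (5|29)=+1; (−1)^{0·-2·14}·(-1)^-2·(+1)^0 = +1.
v=11: a=11^3·(≡9), b=11^3·(≡7) mod 11; (9|11)=+1, (7|11)=-1; (−1)^{3·3·5}·(+1)^3·(-1)^3 = +1.
v=∞: 2090 > 0 and 209 > 0  ⇒  (a,b)_∞ = +1.
v=7: a=7^-4·(≡4), b=7^0·(≡6) mod 7; (4|7)=+1, (6|7)=-1; (−1)^{-4·0·3}·(+1)^0·(-1)^-4 = +1.
v=19: a=19^1·(≡8), b=19^1·(≡6) mod 19; (8|19)=-1, (6|19)=+1; (−1)^{1·1·9}·(-1)^1·(+1)^1 = +1.
v=5: a=5^1·(≡2), b=5^-2·(≡1) mod 5; (2|5)=-1, (1|5)=+1; (−1)^{1·-2·2}·(-1)^-2·(+1)^1 = +1.
v=3: a=3^4·(≡2), b=3^2·(≡2) mod 3; (2|3)=-1, (2|3)=-1; (−1)^{4·2·1}·(-1)^2·(-1)^4 = +1.
v=2: v_2(a)=-5, v_2(b)=0; units ≡ 5, 1 (mod 8); ε·ε+αω+βω = 0·0+-5·0+0·1 ≡ 0  ⇒  (a,b)_2 = +1.
Every local symbol is +1, so the conic 2090·x² + 209·y² = z² has ℚ_v-points for all v and hence a ℚ-point; (a, b / ℚ) ≅ M_2(ℚ).

[]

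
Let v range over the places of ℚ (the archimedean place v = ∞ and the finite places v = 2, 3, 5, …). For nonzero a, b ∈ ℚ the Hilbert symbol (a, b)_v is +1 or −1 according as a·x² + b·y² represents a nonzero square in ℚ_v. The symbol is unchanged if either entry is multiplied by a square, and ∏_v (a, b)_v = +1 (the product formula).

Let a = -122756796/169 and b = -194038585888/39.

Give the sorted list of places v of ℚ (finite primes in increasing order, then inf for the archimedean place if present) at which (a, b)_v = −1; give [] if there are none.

[7, 13, 23, inf]

Mod squares: a ≡ -1311, b ≡ -12558. Check v ∈ {∞, 2, 3, 7, 13, 17, 19, 23}.
v=17: a=17^2·(≡2), b=17^2·(≡7) mod 17; (2|17)=+1, (7|17)=-1; (−1)^{2·2·8}·(+1)^2·(-1)^2 = +1.
v=19: a=19^1·(≡5), b=19^4·(≡7) mod 19; (5|19)=+1, (7|19)=+1; (−1)^{1·4·9}·(+1)^4·(+1)^1 = +1.
v=7: a=7^0·(≡6), b=7^1·(≡6) mod 7; (6|7)=-1, (6|7)=-1; (−1)^{0·1·3}·(-1)^1·(-1)^0 = -1.
v=2: v_2(a)=2, v_2(b)=5; units ≡ 1, 1 (mod 8); ε·ε+αω+βω = 0·0+2·0+5·0 ≡ 0  ⇒  (a,b)_2 = +1.
v=3: a=3^5·(≡1), b=3^-1·(≡2) mod 3; (1|3)=+1, (2|3)=-1; (−1)^{5·-1·1}·(+1)^-1·(-1)^5 = +1.
v=13: a=13^-2·(≡7), b=13^-1·(≡3) mod 13; (7|13)=-1, (3|13)=+1; (−1)^{-2·-1·6}·(-1)^-1·(+1)^-2 = -1.
v=∞: -1311 < 0 and -12558 < 0  ⇒  (a,b)_∞ = -1.
v=23: a=23^1·(≡16), b=23^1·(≡6) mod 23; (16|23)=+1, (6|23)=+1; (−1)^{1·1·11}·(+1)^1·(+1)^1 = -1.
(-1311, -12558 / ℚ) ramifies at {7, 13, 23, ∞}: a division algebra.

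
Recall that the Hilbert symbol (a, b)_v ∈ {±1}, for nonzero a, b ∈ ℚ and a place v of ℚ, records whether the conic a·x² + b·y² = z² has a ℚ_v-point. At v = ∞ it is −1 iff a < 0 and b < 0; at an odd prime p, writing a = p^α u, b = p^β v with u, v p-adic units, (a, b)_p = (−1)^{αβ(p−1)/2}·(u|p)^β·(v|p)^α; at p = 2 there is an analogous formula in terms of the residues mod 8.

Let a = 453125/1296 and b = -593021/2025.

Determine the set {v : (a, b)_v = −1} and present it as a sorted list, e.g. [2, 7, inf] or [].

(a, b) ≡ (29, -29) mod (ℚ^×)²; places V = {2, 3, 5, 11, 13, 29, ∞}.
(a,b)_11: α=0, u≡10; β=2, v≡5 (mod 11); (10|11)=-1, (5|11)=+1; sign (−1)^0·-1^2·+1^0 = +1.
(a,b)_5: α=6, u≡4; β=-2, v≡4 (mod 5); (4|5)=+1, (4|5)=+1; sign (−1)^0·+1^-2·+1^6 = +1.
(a,b)_29: α=1, u≡20; β=1, v≡24 (mod 29); (20|29)=+1, (24|29)=+1; sign (−1)^0·+1^1·+1^1 = +1.
(a,b)_3: α=-4, u≡2; β=-4, v≡1 (mod 3); (2|3)=-1, (1|3)=+1; sign (−1)^0·-1^-4·+1^-4 = +1.
(a,b)_13: α=0, u≡4; β=2, v≡4 (mod 13); (4|13)=+1, (4|13)=+1; sign (−1)^0·+1^2·+1^0 = +1.
(a,b)_2: α=-4, β=0; u≡5, v≡3 (mod 8); ε(u)ε(v)=0·1, αω(v)=-4·1, βω(u)=0·1; sum ≡ 0  ⇒  +1.
(a,b)_∞: sgn(29)=+, sgn(-29)=−, so +1.
Every local symbol is +1, so the conic 29·x² + -29·y² = z² has ℚ_v-points for all v and hence a ℚ-point; (a, b / ℚ) ≅ M_2(ℚ).

[]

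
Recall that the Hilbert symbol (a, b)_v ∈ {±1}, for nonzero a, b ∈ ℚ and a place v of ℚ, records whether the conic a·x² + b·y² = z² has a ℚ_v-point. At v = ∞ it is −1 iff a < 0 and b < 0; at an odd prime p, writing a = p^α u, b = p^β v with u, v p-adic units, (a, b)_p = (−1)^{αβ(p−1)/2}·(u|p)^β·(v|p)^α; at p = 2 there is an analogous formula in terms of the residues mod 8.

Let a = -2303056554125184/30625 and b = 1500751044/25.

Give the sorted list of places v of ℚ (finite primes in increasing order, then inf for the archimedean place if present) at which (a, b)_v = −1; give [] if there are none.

[3, 29]

Mod squares: a ≡ -23374, b ≡ 49569. Check v ∈ {∞, 2, 3, 5, 7, 11, 13, 29, 31, 41}.
v=∞: -23374 < 0 and 49569 > 0  ⇒  (a,b)_∞ = +1.
v=31: a=31^1·(≡13), b=31^1·(≡2) mod 31; (13|31)=-1, (2|31)=+1; (−1)^{1·1·15}·(-1)^1·(+1)^1 = +1.
v=41: a=41^2·(≡37), b=41^1·(≡39) mod 41; (37|41)=+1, (39|41)=+1; (−1)^{2·1·20}·(+1)^1·(+1)^2 = +1.
v=2: v_2(a)=7, v_2(b)=2; units ≡ 1, 1 (mod 8); ε·ε+αω+βω = 0·0+7·0+2·0 ≡ 0  ⇒  (a,b)_2 = +1.
v=13: a=13^1·(≡1), b=13^1·(≡4) mod 13; (1|13)=+1, (4|13)=+1; (−1)^{1·1·6}·(+1)^1·(+1)^1 = +1.
v=5: a=5^-4·(≡4), b=5^-2·(≡4) mod 5; (4|5)=+1, (4|5)=+1; (−1)^{-4·-2·2}·(+1)^-2·(+1)^-4 = +1.
v=7: a=7^-2·(≡5), b=7^0·(≡4) mod 7; (5|7)=-1, (4|7)=+1; (−1)^{-2·0·3}·(-1)^0·(+1)^-2 = +1.
v=11: a=11^2·(≡4), b=11^0·(≡4) mod 11; (4|11)=+1, (4|11)=+1; (−1)^{2·0·5}·(+1)^0·(+1)^2 = +1.
v=3: a=3^2·(≡2), b=3^3·(≡2) mod 3; (2|3)=-1, (2|3)=-1; (−1)^{2·3·1}·(-1)^3·(-1)^2 = -1.
v=29: a=29^3·(≡4), b=29^2·(≡15) mod 29; (4|29)=+1, (15|29)=-1; (−1)^{3·2·14}·(+1)^2·(-1)^3 = -1.
Ram(-23374, 49569) = {3, 29}; no ℚ_3-point on the conic.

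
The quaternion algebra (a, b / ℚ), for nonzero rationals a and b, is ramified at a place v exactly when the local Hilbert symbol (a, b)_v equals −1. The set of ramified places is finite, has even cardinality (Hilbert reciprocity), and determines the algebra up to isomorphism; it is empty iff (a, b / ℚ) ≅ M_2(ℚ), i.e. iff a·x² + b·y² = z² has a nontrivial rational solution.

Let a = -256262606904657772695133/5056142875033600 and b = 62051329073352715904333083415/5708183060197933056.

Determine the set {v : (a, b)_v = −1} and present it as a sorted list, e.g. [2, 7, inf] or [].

(a, b) ≡ (-17917, 50078015) mod (ℚ^×)²; places V = {2, 3, 5, 7, 11, 13, 17, 19, 23, 31, 41, 43, ∞}.
(a,b)_31: α=-2, u≡2; β=-2, v≡23 (mod 31); (2|31)=+1, (23|31)=-1; sign (−1)^0·+1^-2·-1^-2 = +1.
(a,b)_41: α=1, u≡12; β=1, v≡18 (mod 41); (12|41)=-1, (18|41)=+1; sign (−1)^0·-1^1·+1^1 = -1.
(a,b)_∞: sgn(-17917)=−, sgn(50078015)=+, so +1.
(a,b)_7: α=-2, u≡6; β=-4, v≡2 (mod 7); (6|7)=-1, (2|7)=+1; sign (−1)^0·-1^-4·+1^-2 = +1.
(a,b)_11: α=6, u≡7; β=10, v≡4 (mod 11); (7|11)=-1, (4|11)=+1; sign (−1)^0·-1^10·+1^6 = +1.
(a,b)_43: α=2, u≡36; β=3, v≡41 (mod 43); (36|43)=+1, (41|43)=+1; sign (−1)^0·+1^3·+1^2 = +1.
(a,b)_17: α=2, u≡8; β=2, v≡6 (mod 17); (8|17)=+1, (6|17)=-1; sign (−1)^0·+1^2·-1^2 = +1.
(a,b)_19: α=1, u≡11; β=1, v≡11 (mod 19); (11|19)=+1, (11|19)=+1; sign (−1)^1·+1^1·+1^1 = -1.
(a,b)_23: α=3, u≡18; β=3, v≡19 (mod 23); (18|23)=+1, (19|23)=-1; sign (−1)^1·+1^3·-1^3 = +1.
(a,b)_3: α=0, u≡2; β=-2, v≡2 (mod 3); (2|3)=-1, (2|3)=-1; sign (−1)^0·-1^-2·-1^0 = +1.
(a,b)_2: α=-32, β=-38; u≡3, v≡7 (mod 8); ε(u)ε(v)=1·1, αω(v)=-32·0, βω(u)=-38·1; sum ≡ 1  ⇒  -1.
(a,b)_13: α=4, u≡4; β=3, v≡6 (mod 13); (4|13)=+1, (6|13)=-1; sign (−1)^0·+1^3·-1^4 = +1.
(a,b)_5: α=-2, u≡3; β=1, v≡3 (mod 5); (3|5)=-1, (3|5)=-1; sign (−1)^0·-1^1·-1^-2 = -1.
Ram(-17917, 50078015) = {2, 5, 19, 41}; no ℚ_2-point on the conic.

[2, 5, 19, 41]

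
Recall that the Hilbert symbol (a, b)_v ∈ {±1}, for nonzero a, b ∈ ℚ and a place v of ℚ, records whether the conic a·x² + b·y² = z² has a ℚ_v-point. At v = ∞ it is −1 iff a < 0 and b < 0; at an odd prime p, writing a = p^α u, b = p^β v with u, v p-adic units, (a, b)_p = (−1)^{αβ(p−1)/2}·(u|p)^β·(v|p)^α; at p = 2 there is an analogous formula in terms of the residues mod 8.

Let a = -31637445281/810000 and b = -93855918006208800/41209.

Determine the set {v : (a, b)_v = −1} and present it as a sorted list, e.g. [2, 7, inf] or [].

Mod squares: a ≡ -130169, b ≡ -2. Check v ∈ {∞, 2, 3, 5, 7, 13, 17, 19, 29, 31}.
v=5: a=5^-4·(≡4), b=5^2·(≡2) mod 5; (4|5)=+1, (2|5)=-1; (−1)^{-4·2·2}·(+1)^2·(-1)^-4 = +1.
v=29: a=29^2·(≡17), b=29^-2·(≡3) mod 29; (17|29)=-1, (3|29)=-1; (−1)^{2·-2·14}·(-1)^-2·(-1)^2 = +1.
v=2: v_2(a)=-4, v_2(b)=5; units ≡ 7, 7 (mod 8); ε·ε+αω+βω = 1·1+-4·0+5·0 ≡ 1  ⇒  (a,b)_2 = -1.
v=17: a=17^3·(≡12), b=17^4·(≡15) mod 17; (12|17)=-1, (15|17)=+1; (−1)^{3·4·8}·(-1)^4·(+1)^3 = +1.
v=13: a=13^1·(≡4), b=13^2·(≡8) mod 13; (4|13)=+1, (8|13)=-1; (−1)^{1·2·6}·(+1)^2·(-1)^1 = -1.
v=∞: -130169 < 0 and -2 < 0  ⇒  (a,b)_∞ = -1.
v=3: a=3^-4·(≡1), b=3^2·(≡1) mod 3; (1|3)=+1, (1|3)=+1; (−1)^{-4·2·1}·(+1)^2·(+1)^-4 = +1.
v=19: a=19^1·(≡18), b=19^0·(≡17) mod 19; (18|19)=-1, (17|19)=+1; (−1)^{1·0·9}·(-1)^0·(+1)^1 = +1.
v=7: a=7^0·(≡3), b=7^-2·(≡6) mod 7; (3|7)=-1, (6|7)=-1; (−1)^{0·-2·3}·(-1)^-2·(-1)^0 = +1.
v=31: a=31^1·(≡29), b=31^4·(≡27) mod 31; (29|31)=-1, (27|31)=-1; (−1)^{1·4·15}·(-1)^4·(-1)^1 = -1.
|Ram(-130169, -2)| = 4, even; anisotropic at {2, 13, 31, ∞}.

[2, 13, 31, inf]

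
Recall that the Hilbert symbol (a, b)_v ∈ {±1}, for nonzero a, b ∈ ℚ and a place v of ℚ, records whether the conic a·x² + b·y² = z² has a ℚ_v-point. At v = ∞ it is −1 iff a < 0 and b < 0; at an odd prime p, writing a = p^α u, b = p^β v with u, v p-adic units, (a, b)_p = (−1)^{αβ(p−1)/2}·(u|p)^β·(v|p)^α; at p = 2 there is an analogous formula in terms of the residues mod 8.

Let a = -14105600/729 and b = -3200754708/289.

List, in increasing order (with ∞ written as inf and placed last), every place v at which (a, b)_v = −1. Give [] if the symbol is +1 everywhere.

[29, 43, 47, inf]

(a, b) ≡ (-551, -88909853) mod (ℚ^×)²; places V = {2, 3, 5, 17, 19, 29, 37, 41, 43, 47, ∞}.
(a,b)_37: α=0, u≡25; β=1, v≡10 (mod 37); (25|37)=+1, (10|37)=+1; sign (−1)^0·+1^1·+1^0 = +1.
(a,b)_43: α=0, u≡26; β=1, v≡5 (mod 43); (26|43)=-1, (5|43)=-1; sign (−1)^0·-1^1·-1^0 = -1.
(a,b)_29: α=1, u≡26; β=1, v≡13 (mod 29); (26|29)=-1, (13|29)=+1; sign (−1)^0·-1^1·+1^1 = -1.
(a,b)_2: α=10, β=2; u≡1, v≡3 (mod 8); ε(u)ε(v)=0·1, αω(v)=10·1, βω(u)=2·0; sum ≡ 0  ⇒  +1.
(a,b)_47: α=0, u≡33; β=1, v≡34 (mod 47); (33|47)=-1, (34|47)=+1; sign (−1)^0·-1^1·+1^0 = -1.
(a,b)_3: α=-6, u≡1; β=2, v≡1 (mod 3); (1|3)=+1, (1|3)=+1; sign (−1)^0·+1^2·+1^-6 = +1.
(a,b)_17: α=0, u≡10; β=-2, v≡5 (mod 17); (10|17)=-1, (5|17)=-1; sign (−1)^0·-1^-2·-1^0 = +1.
(a,b)_19: α=1, u≡9; β=0, v≡9 (mod 19); (9|19)=+1, (9|19)=+1; sign (−1)^0·+1^0·+1^1 = +1.
(a,b)_∞: sgn(-551)=−, sgn(-88909853)=−, so -1.
(a,b)_5: α=2, u≡4; β=0, v≡3 (mod 5); (4|5)=+1, (3|5)=-1; sign (−1)^0·+1^0·-1^2 = +1.
(a,b)_41: α=0, u≡32; β=1, v≡5 (mod 41); (32|41)=+1, (5|41)=+1; sign (−1)^0·+1^1·+1^0 = +1.
(-551, -88909853 / ℚ) ramifies at {29, 43, 47, ∞}: a division algebra.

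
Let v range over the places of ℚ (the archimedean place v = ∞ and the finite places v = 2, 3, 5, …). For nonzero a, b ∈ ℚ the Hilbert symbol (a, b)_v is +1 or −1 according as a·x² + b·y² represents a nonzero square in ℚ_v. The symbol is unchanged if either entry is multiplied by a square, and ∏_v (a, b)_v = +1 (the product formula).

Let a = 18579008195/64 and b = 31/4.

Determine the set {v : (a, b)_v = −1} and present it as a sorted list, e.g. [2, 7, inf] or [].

Mod squares: a ≡ 19332995, b ≡ 31. Check v ∈ {∞, 2, 5, 11, 17, 23, 29, 31}.
v=∞: 19332995 > 0 and 31 > 0  ⇒  (a,b)_∞ = +1.
v=5: a=5^1·(≡1), b=5^0·(≡4) mod 5; (1|5)=+1, (4|5)=+1; (−1)^{1·0·2}·(+1)^0·(+1)^1 = +1.
v=23: a=23^1·(≡7), b=23^0·(≡2) mod 23; (7|23)=-1, (2|23)=+1; (−1)^{1·0·11}·(-1)^0·(+1)^1 = +1.
v=11: a=11^1·(≡4), b=11^0·(≡5) mod 11; (4|11)=+1, (5|11)=+1; (−1)^{1·0·5}·(+1)^0·(+1)^1 = +1.
v=31: a=31^3·(≡9), b=31^1·(≡8) mod 31; (9|31)=+1, (8|31)=+1; (−1)^{3·1·15}·(+1)^1·(+1)^3 = -1.
v=17: a=17^1·(≡6), b=17^0·(≡12) mod 17; (6|17)=-1, (12|17)=-1; (−1)^{1·0·8}·(-1)^0·(-1)^1 = -1.
v=2: v_2(a)=-6, v_2(b)=-2; units ≡ 3, 7 (mod 8); ε·ε+αω+βω = 1·1+-6·0+-2·1 ≡ 1  ⇒  (a,b)_2 = -1.
v=29: a=29^1·(≡2), b=29^0·(≡15) mod 29; (2|29)=-1, (15|29)=-1; (−1)^{1·0·14}·(-1)^0·(-1)^1 = -1.
Ram(19332995, 31) = {2, 17, 29, 31}; no ℚ_2-point on the conic.

[2, 17, 29, 31]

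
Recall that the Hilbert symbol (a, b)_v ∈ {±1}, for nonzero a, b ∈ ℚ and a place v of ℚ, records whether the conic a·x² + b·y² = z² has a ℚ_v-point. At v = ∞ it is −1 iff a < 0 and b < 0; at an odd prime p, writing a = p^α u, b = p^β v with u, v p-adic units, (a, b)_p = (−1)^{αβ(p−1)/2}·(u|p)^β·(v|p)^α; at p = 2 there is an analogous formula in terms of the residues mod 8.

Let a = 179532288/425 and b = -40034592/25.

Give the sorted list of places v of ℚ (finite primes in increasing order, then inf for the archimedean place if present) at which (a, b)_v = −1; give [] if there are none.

Mod squares: a ≡ 16354, b ≡ -962. Check v ∈ {∞, 2, 3, 5, 13, 17, 37}.
v=17: a=17^-1·(≡6), b=17^2·(≡7) mod 17; (6|17)=-1, (7|17)=-1; (−1)^{-1·2·8}·(-1)^2·(-1)^-1 = -1.
v=37: a=37^1·(≡23), b=37^1·(≡36) mod 37; (23|37)=-1, (36|37)=+1; (−1)^{1·1·18}·(-1)^1·(+1)^1 = -1.
v=∞: 16354 > 0 and -962 < 0  ⇒  (a,b)_∞ = +1.
v=3: a=3^6·(≡1), b=3^2·(≡1) mod 3; (1|3)=+1, (1|3)=+1; (−1)^{6·2·1}·(+1)^2·(+1)^6 = +1.
v=5: a=5^-2·(≡4), b=5^-2·(≡3) mod 5; (4|5)=+1, (3|5)=-1; (−1)^{-2·-2·2}·(+1)^-2·(-1)^-2 = +1.
v=13: a=13^1·(≡9), b=13^1·(≡1) mod 13; (9|13)=+1, (1|13)=+1; (−1)^{1·1·6}·(+1)^1·(+1)^1 = +1.
v=2: v_2(a)=9, v_2(b)=5; units ≡ 1, 7 (mod 8); ε·ε+αω+βω = 0·1+9·0+5·0 ≡ 0  ⇒  (a,b)_2 = +1.
(16354, -962 / ℚ) ramifies at {17, 37}: a division algebra.

[17, 37]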